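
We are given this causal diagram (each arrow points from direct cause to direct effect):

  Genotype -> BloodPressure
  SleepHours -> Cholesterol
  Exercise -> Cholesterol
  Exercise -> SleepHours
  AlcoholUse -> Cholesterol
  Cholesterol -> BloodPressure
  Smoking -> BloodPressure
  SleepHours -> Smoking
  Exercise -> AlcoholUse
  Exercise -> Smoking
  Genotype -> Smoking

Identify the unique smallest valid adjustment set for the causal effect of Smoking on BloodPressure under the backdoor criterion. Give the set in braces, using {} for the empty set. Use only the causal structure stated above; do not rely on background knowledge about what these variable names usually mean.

{Cholesterol, Genotype}

Variables eligible for adjustment (non-descendants of Smoking, excluding Smoking and BloodPressure): {AlcoholUse, Cholesterol, Exercise, Genotype, SleepHours}.
Backdoor paths from Smoking to BloodPressure:
  P1: Smoking <- Genotype -> BloodPressure
  P2: Smoking <- Exercise -> AlcoholUse -> Cholesterol -> BloodPressure
  P3: Smoking <- Exercise -> SleepHours -> Cholesterol -> BloodPressure
  P4: Smoking <- Exercise -> Cholesterol -> BloodPressure
  P5: Smoking <- SleepHours <- Exercise -> AlcoholUse -> Cholesterol -> BloodPressure
  P6: Smoking <- SleepHours <- Exercise -> Cholesterol -> BloodPressure
  P7: Smoking <- SleepHours -> Cholesterol -> BloodPressure
The empty set is not sufficient: P1 (Smoking <- Genotype -> BloodPressure) has no collider blocking it and no conditioned non-collider, so it is open.
Try {Cholesterol, Genotype}:
  P1: blocked at fork node Genotype ∈ conditioning set.
  P2: blocked at chain node Cholesterol ∈ conditioning set.
  P3: blocked at chain node Cholesterol ∈ conditioning set.
  P4: blocked at chain node Cholesterol ∈ conditioning set.
  P5: blocked at chain node Cholesterol ∈ conditioning set.
  P6: blocked at chain node Cholesterol ∈ conditioning set.
  P7: blocked at chain node Cholesterol ∈ conditioning set.
{Cholesterol, Genotype} contains no descendant of Smoking and blocks every backdoor path.
Every element of {Cholesterol, Genotype} is needed (dropping Cholesterol leaves P2 open; dropping Genotype leaves P1 open), so no proper subset is valid.
Among all size-2 subsets of the eligible variables, only {Cholesterol, Genotype} blocks every backdoor path, so it is the unique smallest valid adjustment set.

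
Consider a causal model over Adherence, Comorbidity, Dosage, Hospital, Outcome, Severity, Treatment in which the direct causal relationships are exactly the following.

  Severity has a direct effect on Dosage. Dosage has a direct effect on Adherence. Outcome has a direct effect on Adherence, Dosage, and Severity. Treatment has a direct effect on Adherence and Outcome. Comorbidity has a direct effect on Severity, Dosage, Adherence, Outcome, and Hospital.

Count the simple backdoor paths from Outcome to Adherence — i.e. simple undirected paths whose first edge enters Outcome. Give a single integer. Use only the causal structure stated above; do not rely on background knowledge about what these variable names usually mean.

A backdoor path from Outcome to Adherence is any simple undirected path whose first edge points into Outcome (i.e. leaves Outcome via a parent).
Parents of Outcome: {Comorbidity, Treatment}.
Enumerating:
  P1: Outcome <- Treatment -> Adherence
  P2: Outcome <- Comorbidity -> Severity -> Dosage -> Adherence
  P3: Outcome <- Comorbidity -> Dosage -> Adherence
  P4: Outcome <- Comorbidity -> Adherence
That exhausts the simple backdoor paths. Count: 4.

4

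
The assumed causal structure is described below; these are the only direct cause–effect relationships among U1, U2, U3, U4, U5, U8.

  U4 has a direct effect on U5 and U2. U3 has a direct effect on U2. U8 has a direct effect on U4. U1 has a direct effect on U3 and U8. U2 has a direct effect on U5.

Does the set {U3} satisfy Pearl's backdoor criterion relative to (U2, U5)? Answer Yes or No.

No

Backdoor paths from U2 to U5 (paths whose first edge points into U2):
  P1: U2 <- U3 <- U1 -> U8 -> U4 -> U5
  P2: U2 <- U4 -> U5
Condition 1 (no descendant of U2 in the set): holds — descendants of U2 are {U5}; none are in {U3}.
Condition 2 (every backdoor path blocked by {U3}):
  P1: blocked at chain node U3 ∈ conditioning set.
  P2: open — no interior node is in the conditioning set.
{U3} does not satisfy the backdoor criterion.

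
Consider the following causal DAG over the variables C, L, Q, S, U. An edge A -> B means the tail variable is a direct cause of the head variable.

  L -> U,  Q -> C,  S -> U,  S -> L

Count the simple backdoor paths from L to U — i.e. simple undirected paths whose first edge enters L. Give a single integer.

A backdoor path from L to U is any simple undirected path whose first edge points into L (i.e. leaves L via a parent).
Parents of L: {S}.
Enumerating:
  P1: L <- S -> U
That exhausts the simple backdoor paths. Count: 1.

1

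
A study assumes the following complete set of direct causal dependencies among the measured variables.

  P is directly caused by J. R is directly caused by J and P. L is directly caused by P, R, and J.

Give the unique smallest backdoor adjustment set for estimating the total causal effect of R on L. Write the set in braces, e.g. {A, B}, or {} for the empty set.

Variables eligible for adjustment (non-descendants of R, excluding R and L): {J, P}.
Backdoor paths from R to L:
  P1: R <- J -> P -> L
  P2: R <- J -> L
  P3: R <- P <- J -> L
  P4: R <- P -> L
The empty set is not sufficient: P1 (R <- J -> P -> L) has no collider blocking it and no conditioned non-collider, so it is open.
Try {J, P}:
  P1: blocked at fork node J ∈ conditioning set.
  P2: blocked at fork node J ∈ conditioning set.
  P3: blocked at chain node P ∈ conditioning set.
  P4: blocked at fork node P ∈ conditioning set.
{J, P} contains no descendant of R and blocks every backdoor path.
Every element of {J, P} is needed (dropping J leaves P2 open; dropping P leaves P4 open), so no proper subset is valid.
Among all size-2 subsets of the eligible variables, only {J, P} blocks every backdoor path, so it is the unique smallest valid adjustment set.

{J, P}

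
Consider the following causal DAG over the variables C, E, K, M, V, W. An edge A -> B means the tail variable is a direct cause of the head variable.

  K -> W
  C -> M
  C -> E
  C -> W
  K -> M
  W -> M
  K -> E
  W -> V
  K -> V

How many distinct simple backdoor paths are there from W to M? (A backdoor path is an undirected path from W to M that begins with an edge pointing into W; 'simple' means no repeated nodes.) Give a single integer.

4

A backdoor path from W to M is any simple undirected path whose first edge points into W (i.e. leaves W via a parent).
Parents of W: {C, K}.
Enumerating:
  P1: W <- K -> E <- C -> M
  P2: W <- K -> M
  P3: W <- C -> E <- K -> M
  P4: W <- C -> M
That exhausts the simple backdoor paths. Count: 4.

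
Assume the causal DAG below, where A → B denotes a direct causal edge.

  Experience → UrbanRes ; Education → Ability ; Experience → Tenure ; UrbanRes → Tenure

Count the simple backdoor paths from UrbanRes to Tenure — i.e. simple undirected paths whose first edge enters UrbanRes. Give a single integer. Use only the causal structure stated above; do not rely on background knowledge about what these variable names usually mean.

A backdoor path from UrbanRes to Tenure is any simple undirected path whose first edge points into UrbanRes (i.e. leaves UrbanRes via a parent).
Parents of UrbanRes: {Experience}.
Enumerating:
  P1: UrbanRes <- Experience -> Tenure
That exhausts the simple backdoor paths. Count: 1.

1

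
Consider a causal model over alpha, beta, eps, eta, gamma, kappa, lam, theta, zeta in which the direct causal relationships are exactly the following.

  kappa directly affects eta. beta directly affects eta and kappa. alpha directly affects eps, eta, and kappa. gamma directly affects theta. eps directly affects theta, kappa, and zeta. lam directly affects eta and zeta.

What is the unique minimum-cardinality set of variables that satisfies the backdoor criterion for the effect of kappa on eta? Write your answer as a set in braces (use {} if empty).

{alpha, beta}

Variables eligible for adjustment (non-descendants of kappa, excluding kappa and eta): {alpha, beta, eps, gamma, lam, theta, zeta}.
Backdoor paths from kappa to eta:
  P1: kappa <- alpha -> eps -> zeta <- lam -> eta
  P2: kappa <- alpha -> eta
  P3: kappa <- eps <- alpha -> eta
  P4: kappa <- eps -> zeta <- lam -> eta
  P5: kappa <- beta -> eta
The empty set is not sufficient: P2 (kappa <- alpha -> eta) has no collider blocking it and no conditioned non-collider, so it is open.
Try {alpha, beta}:
  P1: blocked at fork node alpha ∈ conditioning set.
  P2: blocked at fork node alpha ∈ conditioning set.
  P3: blocked at fork node alpha ∈ conditioning set.
  P4: blocked at collider zeta (neither it nor any descendant is in the conditioning set).
  P5: blocked at fork node beta ∈ conditioning set.
{alpha, beta} contains no descendant of kappa and blocks every backdoor path.
Every element of {alpha, beta} is needed (dropping alpha leaves P2 open; dropping beta leaves P5 open), so no proper subset is valid.
Among all size-2 subsets of the eligible variables, only {alpha, beta} blocks every backdoor path, so it is the unique smallest valid adjustment set.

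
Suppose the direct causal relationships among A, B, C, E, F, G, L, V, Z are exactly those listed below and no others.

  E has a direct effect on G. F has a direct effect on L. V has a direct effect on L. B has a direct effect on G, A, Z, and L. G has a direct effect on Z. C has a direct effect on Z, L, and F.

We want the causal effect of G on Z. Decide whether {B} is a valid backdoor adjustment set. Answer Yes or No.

Backdoor paths from G to Z (paths whose first edge points into G):
  P1: G <- B -> Z
  P2: G <- B -> L <- C -> Z
  P3: G <- B -> L <- F <- C -> Z
Condition 1 (no descendant of G in the set): holds — descendants of G are {Z}; none are in {B}.
Condition 2 (every backdoor path blocked by {B}):
  P1: blocked at fork node B ∈ conditioning set.
  P2: blocked at fork node B ∈ conditioning set.
  P3: blocked at fork node B ∈ conditioning set.
{B} satisfies the backdoor criterion.

Yes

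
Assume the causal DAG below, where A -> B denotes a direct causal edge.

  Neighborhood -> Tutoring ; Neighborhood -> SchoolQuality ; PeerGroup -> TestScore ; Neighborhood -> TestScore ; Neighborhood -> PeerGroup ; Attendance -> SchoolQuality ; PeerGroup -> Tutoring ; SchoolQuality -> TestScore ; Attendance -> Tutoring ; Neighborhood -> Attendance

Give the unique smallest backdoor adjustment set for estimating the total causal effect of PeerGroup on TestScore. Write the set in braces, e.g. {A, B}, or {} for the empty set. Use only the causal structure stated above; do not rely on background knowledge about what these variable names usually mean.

{Neighborhood}

Variables eligible for adjustment (non-descendants of PeerGroup, excluding PeerGroup and TestScore): {Attendance, Neighborhood, SchoolQuality}.
Backdoor paths from PeerGroup to TestScore:
  P1: PeerGroup <- Neighborhood -> Attendance -> SchoolQuality -> TestScore
  P2: PeerGroup <- Neighborhood -> Tutoring <- Attendance -> SchoolQuality -> TestScore
  P3: PeerGroup <- Neighborhood -> SchoolQuality -> TestScore
  P4: PeerGroup <- Neighborhood -> TestScore
The empty set is not sufficient: P1 (PeerGroup <- Neighborhood -> Attendance -> SchoolQuality -> TestScore) has no collider blocking it and no conditioned non-collider, so it is open.
Try {Neighborhood}:
  P1: blocked at fork node Neighborhood ∈ conditioning set.
  P2: blocked at fork node Neighborhood ∈ conditioning set.
  P3: blocked at fork node Neighborhood ∈ conditioning set.
  P4: blocked at fork node Neighborhood ∈ conditioning set.
{Neighborhood} contains no descendant of PeerGroup and blocks every backdoor path.
No other singleton works — e.g. {Attendance} leaves P3 open — so {Neighborhood} is the unique smallest valid adjustment set.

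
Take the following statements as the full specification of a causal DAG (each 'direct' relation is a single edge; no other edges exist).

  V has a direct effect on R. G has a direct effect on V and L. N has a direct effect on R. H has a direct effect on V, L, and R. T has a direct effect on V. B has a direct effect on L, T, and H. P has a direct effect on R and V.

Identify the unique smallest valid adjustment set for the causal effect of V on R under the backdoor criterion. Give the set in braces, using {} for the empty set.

{H, P}

Variables eligible for adjustment (non-descendants of V, excluding V and R): {B, G, H, L, N, P, T}.
Backdoor paths from V to R:
  P1: V <- P -> R
  P2: V <- G -> L <- B -> H -> R
  P3: V <- G -> L <- H -> R
  P4: V <- T <- B -> H -> R
  P5: V <- T <- B -> L <- H -> R
  P6: V <- H -> R
The empty set is not sufficient: P1 (V <- P -> R) has no collider blocking it and no conditioned non-collider, so it is open.
Try {H, P}:
  P1: blocked at fork node P ∈ conditioning set.
  P2: blocked at collider L (neither it nor any descendant is in the conditioning set).
  P3: blocked at collider L (neither it nor any descendant is in the conditioning set).
  P4: blocked at chain node H ∈ conditioning set.
  P5: blocked at collider L (neither it nor any descendant is in the conditioning set).
  P6: blocked at fork node H ∈ conditioning set.
{H, P} contains no descendant of V and blocks every backdoor path.
Every element of {H, P} is needed (dropping H leaves P4 open; dropping P leaves P1 open), so no proper subset is valid.
Among all size-2 subsets of the eligible variables, only {H, P} blocks every backdoor path, so it is the unique smallest valid adjustment set.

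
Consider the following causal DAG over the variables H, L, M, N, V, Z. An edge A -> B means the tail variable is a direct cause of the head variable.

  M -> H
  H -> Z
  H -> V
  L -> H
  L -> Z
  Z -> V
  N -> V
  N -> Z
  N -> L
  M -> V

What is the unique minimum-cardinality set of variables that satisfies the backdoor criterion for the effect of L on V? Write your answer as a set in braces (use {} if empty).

Variables eligible for adjustment (non-descendants of L, excluding L and V): {M, N}.
Backdoor paths from L to V:
  P1: L <- N -> Z <- H <- M -> V
  P2: L <- N -> Z <- H -> V
  P3: L <- N -> Z -> V
  P4: L <- N -> V
The empty set is not sufficient: P3 (L <- N -> Z -> V) has no collider blocking it and no conditioned non-collider, so it is open.
Try {N}:
  P1: blocked at fork node N ∈ conditioning set.
  P2: blocked at fork node N ∈ conditioning set.
  P3: blocked at fork node N ∈ conditioning set.
  P4: blocked at fork node N ∈ conditioning set.
{N} contains no descendant of L and blocks every backdoor path.
No other singleton works — e.g. {M} leaves P3 open — so {N} is the unique smallest valid adjustment set.

{N}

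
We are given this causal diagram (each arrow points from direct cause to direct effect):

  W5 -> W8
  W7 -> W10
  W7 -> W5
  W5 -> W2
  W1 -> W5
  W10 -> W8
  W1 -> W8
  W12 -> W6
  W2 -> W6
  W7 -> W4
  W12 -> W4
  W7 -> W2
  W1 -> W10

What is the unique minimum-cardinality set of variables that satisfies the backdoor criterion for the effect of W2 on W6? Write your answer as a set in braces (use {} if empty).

{}

Variables eligible for adjustment (non-descendants of W2, excluding W2 and W6): {W1, W10, W12, W4, W5, W7, W8}.
Backdoor paths from W2 to W6:
  P1: W2 <- W7 -> W4 <- W12 -> W6
  P2: W2 <- W5 <- W1 -> W10 <- W7 -> W4 <- W12 -> W6
  P3: W2 <- W5 <- W1 -> W8 <- W10 <- W7 -> W4 <- W12 -> W6
  P4: W2 <- W5 <- W7 -> W4 <- W12 -> W6
  P5: W2 <- W5 -> W8 <- W1 -> W10 <- W7 -> W4 <- W12 -> W6
  P6: W2 <- W5 -> W8 <- W10 <- W7 -> W4 <- W12 -> W6
Each backdoor path contains an unconditioned collider, so every path is already blocked with the empty conditioning set:
  P1: blocked at collider W4 (neither it nor any descendant is in the conditioning set).
  P2: blocked at collider W10 (neither it nor any descendant is in the conditioning set).
  P3: blocked at collider W8 (neither it nor any descendant is in the conditioning set).
  P4: blocked at collider W4 (neither it nor any descendant is in the conditioning set).
  P5: blocked at collider W8 (neither it nor any descendant is in the conditioning set).
  P6: blocked at collider W8 (neither it nor any descendant is in the conditioning set).
The empty set is therefore the unique smallest valid set.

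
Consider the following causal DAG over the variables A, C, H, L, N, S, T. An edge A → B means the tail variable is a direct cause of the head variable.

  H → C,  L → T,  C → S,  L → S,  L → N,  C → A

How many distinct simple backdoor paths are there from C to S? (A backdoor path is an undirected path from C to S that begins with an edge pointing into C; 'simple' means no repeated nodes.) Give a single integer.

0

A backdoor path from C to S is any simple undirected path whose first edge points into C (i.e. leaves C via a parent).
Parents of C: {H}.
No simple path from any parent of C reaches S without revisiting C, so there are no backdoor paths.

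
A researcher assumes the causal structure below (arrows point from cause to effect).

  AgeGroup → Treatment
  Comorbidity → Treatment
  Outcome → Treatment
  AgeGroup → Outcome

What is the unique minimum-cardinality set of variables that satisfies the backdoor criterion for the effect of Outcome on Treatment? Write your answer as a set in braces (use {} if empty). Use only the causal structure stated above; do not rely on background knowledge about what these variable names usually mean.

{AgeGroup}

Variables eligible for adjustment (non-descendants of Outcome, excluding Outcome and Treatment): {AgeGroup, Comorbidity}.
Backdoor paths from Outcome to Treatment:
  P1: Outcome <- AgeGroup -> Treatment
The empty set is not sufficient: P1 (Outcome <- AgeGroup -> Treatment) has no collider blocking it and no conditioned non-collider, so it is open.
Try {AgeGroup}:
  P1: blocked at fork node AgeGroup ∈ conditioning set.
{AgeGroup} contains no descendant of Outcome and blocks every backdoor path.
No other singleton works — e.g. {Comorbidity} leaves P1 open — so {AgeGroup} is the unique smallest valid adjustment set.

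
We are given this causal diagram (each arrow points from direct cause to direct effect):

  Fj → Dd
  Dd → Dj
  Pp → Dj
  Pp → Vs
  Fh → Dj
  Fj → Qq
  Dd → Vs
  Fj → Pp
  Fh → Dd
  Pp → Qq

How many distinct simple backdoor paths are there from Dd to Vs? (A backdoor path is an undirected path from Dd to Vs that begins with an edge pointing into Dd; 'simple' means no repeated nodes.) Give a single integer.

A backdoor path from Dd to Vs is any simple undirected path whose first edge points into Dd (i.e. leaves Dd via a parent).
Parents of Dd: {Fh, Fj}.
Enumerating:
  P1: Dd <- Fh -> Dj <- Pp -> Vs
  P2: Dd <- Fj -> Pp -> Vs
  P3: Dd <- Fj -> Qq <- Pp -> Vs
That exhausts the simple backdoor paths. Count: 3.

3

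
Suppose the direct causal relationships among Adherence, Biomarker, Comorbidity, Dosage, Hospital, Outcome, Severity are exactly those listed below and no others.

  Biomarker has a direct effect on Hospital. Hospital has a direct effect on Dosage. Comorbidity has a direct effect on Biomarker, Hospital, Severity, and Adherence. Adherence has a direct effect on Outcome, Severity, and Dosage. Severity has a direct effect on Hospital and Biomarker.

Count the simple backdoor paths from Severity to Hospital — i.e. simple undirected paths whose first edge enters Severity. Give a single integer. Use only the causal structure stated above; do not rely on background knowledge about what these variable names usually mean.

6

A backdoor path from Severity to Hospital is any simple undirected path whose first edge points into Severity (i.e. leaves Severity via a parent).
Parents of Severity: {Adherence, Comorbidity}.
Enumerating:
  P1: Severity <- Comorbidity -> Adherence -> Dosage <- Hospital
  P2: Severity <- Comorbidity -> Biomarker -> Hospital
  P3: Severity <- Comorbidity -> Hospital
  P4: Severity <- Adherence <- Comorbidity -> Biomarker -> Hospital
  P5: Severity <- Adherence <- Comorbidity -> Hospital
  P6: Severity <- Adherence -> Dosage <- Hospital
That exhausts the simple backdoor paths. Count: 6.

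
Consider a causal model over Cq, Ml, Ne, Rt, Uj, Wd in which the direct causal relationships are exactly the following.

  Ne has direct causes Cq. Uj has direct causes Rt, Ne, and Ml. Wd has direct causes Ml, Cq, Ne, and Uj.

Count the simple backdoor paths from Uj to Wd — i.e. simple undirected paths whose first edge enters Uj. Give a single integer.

3

A backdoor path from Uj to Wd is any simple undirected path whose first edge points into Uj (i.e. leaves Uj via a parent).
Parents of Uj: {Ml, Ne, Rt}.
Enumerating:
  P1: Uj <- Ml -> Wd
  P2: Uj <- Ne <- Cq -> Wd
  P3: Uj <- Ne -> Wd
That exhausts the simple backdoor paths. Count: 3.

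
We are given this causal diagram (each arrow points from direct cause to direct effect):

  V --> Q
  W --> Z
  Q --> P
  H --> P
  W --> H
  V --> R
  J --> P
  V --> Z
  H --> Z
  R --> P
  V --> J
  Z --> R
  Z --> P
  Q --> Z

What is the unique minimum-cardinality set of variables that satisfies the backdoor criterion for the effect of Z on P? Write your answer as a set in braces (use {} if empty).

{H, Q, V}

Variables eligible for adjustment (non-descendants of Z, excluding Z and P): {H, J, Q, V, W}.
Backdoor paths from Z to P:
  P1: Z <- W -> H -> P
  P2: Z <- V -> Q -> P
  P3: Z <- V -> R -> P
  P4: Z <- V -> J -> P
  P5: Z <- Q <- V -> R -> P
  P6: Z <- Q <- V -> J -> P
  P7: Z <- Q -> P
  P8: Z <- H -> P
The empty set is not sufficient: P1 (Z <- W -> H -> P) has no collider blocking it and no conditioned non-collider, so it is open.
Try {H, Q, V}:
  P1: blocked at chain node H ∈ conditioning set.
  P2: blocked at fork node V ∈ conditioning set.
  P3: blocked at fork node V ∈ conditioning set.
  P4: blocked at fork node V ∈ conditioning set.
  P5: blocked at chain node Q ∈ conditioning set.
  P6: blocked at chain node Q ∈ conditioning set.
  P7: blocked at fork node Q ∈ conditioning set.
  P8: blocked at fork node H ∈ conditioning set.
{H, Q, V} contains no descendant of Z and blocks every backdoor path.
Every element of {H, Q, V} is needed (dropping H leaves P1 open; dropping Q leaves P7 open; dropping V leaves P3 open), so no proper subset is valid.
Among all size-3 subsets of the eligible variables, only {H, Q, V} blocks every backdoor path, so it is the unique smallest valid adjustment set.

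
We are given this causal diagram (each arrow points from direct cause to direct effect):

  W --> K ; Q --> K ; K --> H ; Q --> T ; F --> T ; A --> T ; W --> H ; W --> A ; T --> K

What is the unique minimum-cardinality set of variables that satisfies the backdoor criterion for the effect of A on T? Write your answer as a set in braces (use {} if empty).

Variables eligible for adjustment (non-descendants of A, excluding A and T): {F, Q, W}.
Backdoor paths from A to T:
  P1: A <- W -> K <- Q -> T
  P2: A <- W -> K <- T
  P3: A <- W -> H <- K <- Q -> T
  P4: A <- W -> H <- K <- T
Each backdoor path contains an unconditioned collider, so every path is already blocked with the empty conditioning set:
  P1: blocked at collider K (neither it nor any descendant is in the conditioning set).
  P2: blocked at collider K (neither it nor any descendant is in the conditioning set).
  P3: blocked at collider H (neither it nor any descendant is in the conditioning set).
  P4: blocked at collider H (neither it nor any descendant is in the conditioning set).
The empty set is therefore the unique smallest valid set.

{}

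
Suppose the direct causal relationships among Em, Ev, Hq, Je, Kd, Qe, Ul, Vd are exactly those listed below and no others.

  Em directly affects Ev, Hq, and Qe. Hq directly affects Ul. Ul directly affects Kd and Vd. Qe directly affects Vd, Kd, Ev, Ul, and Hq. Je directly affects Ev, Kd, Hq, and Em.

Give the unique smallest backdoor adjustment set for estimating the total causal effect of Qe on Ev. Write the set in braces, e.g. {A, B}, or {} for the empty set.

Variables eligible for adjustment (non-descendants of Qe, excluding Qe and Ev): {Em, Je}.
Backdoor paths from Qe to Ev:
  P1: Qe <- Em <- Je -> Ev
  P2: Qe <- Em -> Hq <- Je -> Ev
  P3: Qe <- Em -> Hq -> Ul -> Kd <- Je -> Ev
  P4: Qe <- Em -> Ev
The empty set is not sufficient: P1 (Qe <- Em <- Je -> Ev) has no collider blocking it and no conditioned non-collider, so it is open.
Try {Em}:
  P1: blocked at chain node Em ∈ conditioning set.
  P2: blocked at fork node Em ∈ conditioning set.
  P3: blocked at fork node Em ∈ conditioning set.
  P4: blocked at fork node Em ∈ conditioning set.
{Em} contains no descendant of Qe and blocks every backdoor path.
No other singleton works — e.g. {Je} leaves P4 open — so {Em} is the unique smallest valid adjustment set.

{Em}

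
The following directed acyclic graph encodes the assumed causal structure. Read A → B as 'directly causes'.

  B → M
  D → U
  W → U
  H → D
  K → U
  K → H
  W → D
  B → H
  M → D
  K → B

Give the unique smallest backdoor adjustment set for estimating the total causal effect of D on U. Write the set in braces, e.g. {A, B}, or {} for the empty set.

Variables eligible for adjustment (non-descendants of D, excluding D and U): {B, H, K, M, W}.
Backdoor paths from D to U:
  P1: D <- H <- K -> U
  P2: D <- H <- B <- K -> U
  P3: D <- W -> U
  P4: D <- M <- B <- K -> U
  P5: D <- M <- B -> H <- K -> U
The empty set is not sufficient: P1 (D <- H <- K -> U) has no collider blocking it and no conditioned non-collider, so it is open.
Try {K, W}:
  P1: blocked at fork node K ∈ conditioning set.
  P2: blocked at fork node K ∈ conditioning set.
  P3: blocked at fork node W ∈ conditioning set.
  P4: blocked at fork node K ∈ conditioning set.
  P5: blocked at collider H (neither it nor any descendant is in the conditioning set).
{K, W} contains no descendant of D and blocks every backdoor path.
Every element of {K, W} is needed (dropping K leaves P1 open; dropping W leaves P3 open), so no proper subset is valid.
Among all size-2 subsets of the eligible variables, only {K, W} blocks every backdoor path, so it is the unique smallest valid adjustment set.

{K, W}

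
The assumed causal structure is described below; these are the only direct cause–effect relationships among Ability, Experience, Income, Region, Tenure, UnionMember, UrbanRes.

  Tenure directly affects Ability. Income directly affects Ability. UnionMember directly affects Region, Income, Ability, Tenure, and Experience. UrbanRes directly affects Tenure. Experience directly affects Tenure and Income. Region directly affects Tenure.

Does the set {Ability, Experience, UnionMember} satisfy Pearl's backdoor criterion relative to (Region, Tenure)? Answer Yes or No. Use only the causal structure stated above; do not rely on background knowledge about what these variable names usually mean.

Backdoor paths from Region to Tenure (paths whose first edge points into Region):
  P1: Region <- UnionMember -> Experience -> Income -> Ability <- Tenure
  P2: Region <- UnionMember -> Experience -> Tenure
  P3: Region <- UnionMember -> Income <- Experience -> Tenure
  P4: Region <- UnionMember -> Income -> Ability <- Tenure
  P5: Region <- UnionMember -> Tenure
  P6: Region <- UnionMember -> Ability <- Income <- Experience -> Tenure
  P7: Region <- UnionMember -> Ability <- Tenure
Condition 1 (no descendant of Region in the set): FAILS — Ability is a descendant of Region.
Condition 2 (every backdoor path blocked by {Ability, Experience, UnionMember}):
  P1: blocked at fork node UnionMember ∈ conditioning set.
  P2: blocked at fork node UnionMember ∈ conditioning set.
  P3: blocked at fork node UnionMember ∈ conditioning set.
  P4: blocked at fork node UnionMember ∈ conditioning set.
  P5: blocked at fork node UnionMember ∈ conditioning set.
  P6: blocked at fork node UnionMember ∈ conditioning set.
  P7: blocked at fork node UnionMember ∈ conditioning set.
{Ability, Experience, UnionMember} does not satisfy the backdoor criterion.

No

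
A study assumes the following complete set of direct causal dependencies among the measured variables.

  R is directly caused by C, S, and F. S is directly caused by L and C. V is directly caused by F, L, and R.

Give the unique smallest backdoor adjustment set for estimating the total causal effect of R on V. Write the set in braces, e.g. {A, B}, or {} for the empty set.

{F, L}

Variables eligible for adjustment (non-descendants of R, excluding R and V): {C, F, L, S}.
Backdoor paths from R to V:
  P1: R <- C -> S <- L -> V
  P2: R <- F -> V
  P3: R <- S <- L -> V
The empty set is not sufficient: P2 (R <- F -> V) has no collider blocking it and no conditioned non-collider, so it is open.
Try {F, L}:
  P1: blocked at collider S (neither it nor any descendant is in the conditioning set).
  P2: blocked at fork node F ∈ conditioning set.
  P3: blocked at fork node L ∈ conditioning set.
{F, L} contains no descendant of R and blocks every backdoor path.
Every element of {F, L} is needed (dropping F leaves P2 open; dropping L leaves P3 open), so no proper subset is valid.
Among all size-2 subsets of the eligible variables, only {F, L} blocks every backdoor path, so it is the unique smallest valid adjustment set.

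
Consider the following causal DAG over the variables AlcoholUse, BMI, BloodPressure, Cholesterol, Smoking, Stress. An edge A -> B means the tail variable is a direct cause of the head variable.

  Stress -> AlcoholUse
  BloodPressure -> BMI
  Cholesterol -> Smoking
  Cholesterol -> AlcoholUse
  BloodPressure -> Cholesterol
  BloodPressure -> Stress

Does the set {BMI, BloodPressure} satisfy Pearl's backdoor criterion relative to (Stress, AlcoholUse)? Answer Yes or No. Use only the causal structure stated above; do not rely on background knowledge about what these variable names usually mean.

Yes

Backdoor paths from Stress to AlcoholUse (paths whose first edge points into Stress):
  P1: Stress <- BloodPressure -> Cholesterol -> AlcoholUse
Condition 1 (no descendant of Stress in the set): holds — descendants of Stress are {AlcoholUse}; none are in {BMI, BloodPressure}.
Condition 2 (every backdoor path blocked by {BMI, BloodPressure}):
  P1: blocked at fork node BloodPressure ∈ conditioning set.
{BMI, BloodPressure} satisfies the backdoor criterion.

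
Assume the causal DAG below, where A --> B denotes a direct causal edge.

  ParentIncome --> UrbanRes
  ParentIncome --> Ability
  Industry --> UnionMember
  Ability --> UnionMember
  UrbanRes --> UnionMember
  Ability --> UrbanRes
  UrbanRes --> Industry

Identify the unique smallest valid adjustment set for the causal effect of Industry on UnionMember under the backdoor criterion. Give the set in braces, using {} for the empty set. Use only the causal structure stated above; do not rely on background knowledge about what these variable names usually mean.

{UrbanRes}

Variables eligible for adjustment (non-descendants of Industry, excluding Industry and UnionMember): {Ability, ParentIncome, UrbanRes}.
Backdoor paths from Industry to UnionMember:
  P1: Industry <- UrbanRes <- ParentIncome -> Ability -> UnionMember
  P2: Industry <- UrbanRes <- Ability -> UnionMember
  P3: Industry <- UrbanRes -> UnionMember
The empty set is not sufficient: P1 (Industry <- UrbanRes <- ParentIncome -> Ability -> UnionMember) has no collider blocking it and no conditioned non-collider, so it is open.
Try {UrbanRes}:
  P1: blocked at chain node UrbanRes ∈ conditioning set.
  P2: blocked at chain node UrbanRes ∈ conditioning set.
  P3: blocked at fork node UrbanRes ∈ conditioning set.
{UrbanRes} contains no descendant of Industry and blocks every backdoor path.
No other singleton works — e.g. {ParentIncome} leaves P2 open — so {UrbanRes} is the unique smallest valid adjustment set.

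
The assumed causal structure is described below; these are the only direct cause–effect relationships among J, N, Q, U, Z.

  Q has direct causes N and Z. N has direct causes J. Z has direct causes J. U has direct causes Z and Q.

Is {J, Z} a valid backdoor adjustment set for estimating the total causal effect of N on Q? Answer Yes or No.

Backdoor paths from N to Q (paths whose first edge points into N):
  P1: N <- J -> Z -> Q
  P2: N <- J -> Z -> U <- Q
Condition 1 (no descendant of N in the set): holds — descendants of N are {Q, U}; none are in {J, Z}.
Condition 2 (every backdoor path blocked by {J, Z}):
  P1: blocked at fork node J ∈ conditioning set.
  P2: blocked at fork node J ∈ conditioning set.
{J, Z} satisfies the backdoor criterion.

Yes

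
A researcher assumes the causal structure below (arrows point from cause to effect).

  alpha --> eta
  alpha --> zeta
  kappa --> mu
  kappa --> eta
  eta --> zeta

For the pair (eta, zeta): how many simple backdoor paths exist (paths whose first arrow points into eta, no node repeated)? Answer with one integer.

1

A backdoor path from eta to zeta is any simple undirected path whose first edge points into eta (i.e. leaves eta via a parent).
Parents of eta: {alpha, kappa}.
Enumerating:
  P1: eta <- alpha -> zeta
That exhausts the simple backdoor paths. Count: 1.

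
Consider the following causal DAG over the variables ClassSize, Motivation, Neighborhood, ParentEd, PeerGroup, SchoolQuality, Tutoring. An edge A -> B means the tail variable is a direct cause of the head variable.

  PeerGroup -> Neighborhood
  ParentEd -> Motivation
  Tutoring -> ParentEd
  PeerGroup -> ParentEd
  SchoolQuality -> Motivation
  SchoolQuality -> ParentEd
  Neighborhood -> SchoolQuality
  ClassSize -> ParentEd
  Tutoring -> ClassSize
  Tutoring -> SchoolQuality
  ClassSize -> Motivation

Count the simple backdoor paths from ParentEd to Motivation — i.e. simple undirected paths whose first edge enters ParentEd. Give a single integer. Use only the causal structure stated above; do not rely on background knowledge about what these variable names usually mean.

A backdoor path from ParentEd to Motivation is any simple undirected path whose first edge points into ParentEd (i.e. leaves ParentEd via a parent).
Parents of ParentEd: {ClassSize, PeerGroup, SchoolQuality, Tutoring}.
Enumerating:
  P1: ParentEd <- Tutoring -> ClassSize -> Motivation
  P2: ParentEd <- Tutoring -> SchoolQuality -> Motivation
  P3: ParentEd <- PeerGroup -> Neighborhood -> SchoolQuality <- Tutoring -> ClassSize -> Motivation
  P4: ParentEd <- PeerGroup -> Neighborhood -> SchoolQuality -> Motivation
  P5: ParentEd <- ClassSize <- Tutoring -> SchoolQuality -> Motivation
  P6: ParentEd <- ClassSize -> Motivation
  P7: ParentEd <- SchoolQuality <- Tutoring -> ClassSize -> Motivation
  P8: ParentEd <- SchoolQuality -> Motivation
That exhausts the simple backdoor paths. Count: 8.

8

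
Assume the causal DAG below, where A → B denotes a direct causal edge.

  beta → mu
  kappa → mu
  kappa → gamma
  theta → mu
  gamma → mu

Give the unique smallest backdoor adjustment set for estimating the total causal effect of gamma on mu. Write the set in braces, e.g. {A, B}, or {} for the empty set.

{kappa}

Variables eligible for adjustment (non-descendants of gamma, excluding gamma and mu): {beta, kappa, theta}.
Backdoor paths from gamma to mu:
  P1: gamma <- kappa -> mu
The empty set is not sufficient: P1 (gamma <- kappa -> mu) has no collider blocking it and no conditioned non-collider, so it is open.
Try {kappa}:
  P1: blocked at fork node kappa ∈ conditioning set.
{kappa} contains no descendant of gamma and blocks every backdoor path.
No other singleton works — e.g. {theta} leaves P1 open — so {kappa} is the unique smallest valid adjustment set.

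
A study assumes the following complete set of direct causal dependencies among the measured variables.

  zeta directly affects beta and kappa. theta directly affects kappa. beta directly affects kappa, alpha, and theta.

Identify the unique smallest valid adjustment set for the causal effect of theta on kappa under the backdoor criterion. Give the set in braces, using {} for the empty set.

Variables eligible for adjustment (non-descendants of theta, excluding theta and kappa): {alpha, beta, zeta}.
Backdoor paths from theta to kappa:
  P1: theta <- beta <- zeta -> kappa
  P2: theta <- beta -> kappa
The empty set is not sufficient: P1 (theta <- beta <- zeta -> kappa) has no collider blocking it and no conditioned non-collider, so it is open.
Try {beta}:
  P1: blocked at chain node beta ∈ conditioning set.
  P2: blocked at fork node beta ∈ conditioning set.
{beta} contains no descendant of theta and blocks every backdoor path.
No other singleton works — e.g. {zeta} leaves P2 open — so {beta} is the unique smallest valid adjustment set.

{beta}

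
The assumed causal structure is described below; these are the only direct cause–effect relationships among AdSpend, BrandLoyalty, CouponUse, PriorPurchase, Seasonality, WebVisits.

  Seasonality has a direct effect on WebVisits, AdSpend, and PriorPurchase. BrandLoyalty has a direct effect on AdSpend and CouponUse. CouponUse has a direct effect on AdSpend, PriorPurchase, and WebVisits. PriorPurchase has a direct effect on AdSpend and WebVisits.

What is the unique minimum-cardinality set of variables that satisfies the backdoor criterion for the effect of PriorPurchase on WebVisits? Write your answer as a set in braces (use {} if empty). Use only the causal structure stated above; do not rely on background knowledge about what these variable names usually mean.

{CouponUse, Seasonality}

Variables eligible for adjustment (non-descendants of PriorPurchase, excluding PriorPurchase and WebVisits): {BrandLoyalty, CouponUse, Seasonality}.
Backdoor paths from PriorPurchase to WebVisits:
  P1: PriorPurchase <- Seasonality -> AdSpend <- BrandLoyalty -> CouponUse -> WebVisits
  P2: PriorPurchase <- Seasonality -> AdSpend <- CouponUse -> WebVisits
  P3: PriorPurchase <- Seasonality -> WebVisits
  P4: PriorPurchase <- CouponUse <- BrandLoyalty -> AdSpend <- Seasonality -> WebVisits
  P5: PriorPurchase <- CouponUse -> AdSpend <- Seasonality -> WebVisits
  P6: PriorPurchase <- CouponUse -> WebVisits
The empty set is not sufficient: P3 (PriorPurchase <- Seasonality -> WebVisits) has no collider blocking it and no conditioned non-collider, so it is open.
Try {CouponUse, Seasonality}:
  P1: blocked at fork node Seasonality ∈ conditioning set.
  P2: blocked at fork node Seasonality ∈ conditioning set.
  P3: blocked at fork node Seasonality ∈ conditioning set.
  P4: blocked at chain node CouponUse ∈ conditioning set.
  P5: blocked at fork node CouponUse ∈ conditioning set.
  P6: blocked at fork node CouponUse ∈ conditioning set.
{CouponUse, Seasonality} contains no descendant of PriorPurchase and blocks every backdoor path.
Every element of {CouponUse, Seasonality} is needed (dropping CouponUse leaves P6 open; dropping Seasonality leaves P3 open), so no proper subset is valid.
Among all size-2 subsets of the eligible variables, only {CouponUse, Seasonality} blocks every backdoor path, so it is the unique smallest valid adjustment set.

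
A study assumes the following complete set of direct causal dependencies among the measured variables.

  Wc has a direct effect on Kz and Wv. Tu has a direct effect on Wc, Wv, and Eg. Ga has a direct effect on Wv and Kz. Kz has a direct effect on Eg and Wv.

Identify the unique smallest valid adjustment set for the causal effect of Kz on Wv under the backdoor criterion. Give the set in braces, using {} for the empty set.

{Ga, Wc}

Variables eligible for adjustment (non-descendants of Kz, excluding Kz and Wv): {Ga, Tu, Wc}.
Backdoor paths from Kz to Wv:
  P1: Kz <- Ga -> Wv
  P2: Kz <- Wc <- Tu -> Wv
  P3: Kz <- Wc -> Wv
The empty set is not sufficient: P1 (Kz <- Ga -> Wv) has no collider blocking it and no conditioned non-collider, so it is open.
Try {Ga, Wc}:
  P1: blocked at fork node Ga ∈ conditioning set.
  P2: blocked at chain node Wc ∈ conditioning set.
  P3: blocked at fork node Wc ∈ conditioning set.
{Ga, Wc} contains no descendant of Kz and blocks every backdoor path.
Every element of {Ga, Wc} is needed (dropping Ga leaves P1 open; dropping Wc leaves P2 open), so no proper subset is valid.
Among all size-2 subsets of the eligible variables, only {Ga, Wc} blocks every backdoor path, so it is the unique smallest valid adjustment set.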